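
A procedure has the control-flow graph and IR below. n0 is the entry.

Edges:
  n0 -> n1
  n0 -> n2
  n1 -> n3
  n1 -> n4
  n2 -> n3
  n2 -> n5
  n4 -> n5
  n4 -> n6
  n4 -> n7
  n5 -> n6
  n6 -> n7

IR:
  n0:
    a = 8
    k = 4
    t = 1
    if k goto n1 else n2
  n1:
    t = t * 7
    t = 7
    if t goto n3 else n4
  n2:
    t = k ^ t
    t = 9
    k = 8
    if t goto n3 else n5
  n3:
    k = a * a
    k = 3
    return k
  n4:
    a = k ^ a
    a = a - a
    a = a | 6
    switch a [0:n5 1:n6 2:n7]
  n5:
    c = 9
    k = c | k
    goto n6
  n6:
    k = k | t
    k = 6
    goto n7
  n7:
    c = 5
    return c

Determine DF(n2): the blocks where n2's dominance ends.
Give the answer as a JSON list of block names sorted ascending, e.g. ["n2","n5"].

idom tree: n1←n0 n2←n0 n3←n0 n4←n1 n5←n0 n6←n0 n7←n0
Dom at joins:
  n3: preds {n1,n2}: {n0,n1} ∩ {n0,n2} = {n0}; idom=n0
  n5: preds {n2,n4}: {n0,n2} ∩ {n0,n1,n4} = {n0}; idom=n0
  n6: preds {n4,n5}: {n0,n1,n4} ∩ {n0,n5} = {n0}; idom=n0
  n7: preds {n4,n6}: {n0,n1,n4} ∩ {n0,n6} = {n0}; idom=n0

Frontier:
  n3←n1: walk n1 to n0
  n3←n2: walk n2 to n0
  n5←n2: walk n2 to n0
  n5←n4: walk n4→n1 to n0
  n6←n4: walk n4→n1 to n0
  n6←n5: walk n5 to n0
  n7←n4: walk n4→n1 to n0
  n7←n6: walk n6 to n0
  n0: DF=∅
  n1: DF={n3,n5,n6,n7}
  n2: DF={n3,n5}
  n3: DF=∅
  n4: DF={n5,n6,n7}
  n5: DF={n6}
  n6: DF={n7}
  n7: DF=∅

DF(n2) = ["n3", "n5"]

Answer: ["n3", "n5"]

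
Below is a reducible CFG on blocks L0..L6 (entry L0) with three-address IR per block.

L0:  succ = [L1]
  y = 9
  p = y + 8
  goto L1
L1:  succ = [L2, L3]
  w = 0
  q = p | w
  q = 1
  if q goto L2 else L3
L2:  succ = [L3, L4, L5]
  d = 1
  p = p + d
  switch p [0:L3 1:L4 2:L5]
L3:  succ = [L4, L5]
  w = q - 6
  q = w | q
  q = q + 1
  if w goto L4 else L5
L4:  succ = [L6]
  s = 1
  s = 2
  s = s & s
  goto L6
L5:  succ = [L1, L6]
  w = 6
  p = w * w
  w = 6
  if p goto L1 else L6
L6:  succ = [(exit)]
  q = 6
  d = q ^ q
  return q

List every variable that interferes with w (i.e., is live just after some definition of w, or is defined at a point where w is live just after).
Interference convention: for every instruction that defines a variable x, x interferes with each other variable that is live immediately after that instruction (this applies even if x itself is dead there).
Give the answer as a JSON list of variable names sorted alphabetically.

Answer: ["p", "q"]

Working:
Per-block:
  L0: {p,y} / ∅
  L1: {q,w} / {p}
  L2: {d,p} / {p}
  L3: {q,w} / {q}
  L4: {s} / ∅
  L5: {p,w} / ∅
  L6: {d,q} / ∅

Backward fixpoint:
  L0 li=∅ lo={p}
  L1 li={p} lo={p,q}
  L2 li={p,q} lo={q}
  L3 li={q} lo=∅
  L4 li=∅ lo=∅
  L5 li=∅ lo={p}
  L6 li=∅ lo=∅

Conflict graph:
  d — {p,q}
  p — {d,q,w}
  q — {d,p,w}
  s — ∅
  w — {p,q}
  y — ∅

N(w) = ["p", "q"]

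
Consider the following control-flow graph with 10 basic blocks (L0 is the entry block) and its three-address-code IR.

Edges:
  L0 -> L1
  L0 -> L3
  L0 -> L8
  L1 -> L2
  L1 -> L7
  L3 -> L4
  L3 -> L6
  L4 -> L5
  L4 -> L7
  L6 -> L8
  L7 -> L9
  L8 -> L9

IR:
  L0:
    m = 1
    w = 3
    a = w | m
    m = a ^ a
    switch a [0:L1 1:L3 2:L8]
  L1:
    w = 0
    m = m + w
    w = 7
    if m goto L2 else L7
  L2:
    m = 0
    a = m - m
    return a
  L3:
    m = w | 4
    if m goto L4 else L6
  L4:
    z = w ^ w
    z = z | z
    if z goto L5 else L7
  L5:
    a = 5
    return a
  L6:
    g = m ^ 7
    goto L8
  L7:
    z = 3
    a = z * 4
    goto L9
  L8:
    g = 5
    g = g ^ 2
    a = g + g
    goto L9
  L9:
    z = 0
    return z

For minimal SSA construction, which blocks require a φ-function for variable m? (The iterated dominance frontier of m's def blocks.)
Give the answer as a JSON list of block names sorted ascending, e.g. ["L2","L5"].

idom tree: L1←L0 L2←L1 L3←L0 L4←L3 L5←L4 L6←L3 L7←L0 L8←L0 L9←L0
Dom at joins:
  L7: preds {L1,L4}: {L0,L1} ∩ {L0,L3,L4} = {L0}; idom=L0
  L8: preds {L0,L6}: {L0} ∩ {L0,L3,L6} = {L0}; idom=L0
  L9: preds {L7,L8}: {L0,L7} ∩ {L0,L8} = {L0}; idom=L0

DF walk-up:
  join L7 pred L1: L1 stop@L0
  join L7 pred L4: L4→L3 stop@L0
  join L8 pred L0: · stop@L0
  join L8 pred L6: L6→L3 stop@L0
  join L9 pred L7: L7 stop@L0
  join L9 pred L8: L8 stop@L0
  L0: DF=∅
  L1: DF={L7}
  L2: DF=∅
  L3: DF={L7,L8}
  L4: DF={L7}
  L5: DF=∅
  L6: DF={L8}
  L7: DF={L9}
  L8: DF={L9}
  L9: DF=∅

φ for m: defs {L0,L1,L2,L3}
  DF⁺ = {L7,L8,L9}

Answer: ["L7", "L8", "L9"]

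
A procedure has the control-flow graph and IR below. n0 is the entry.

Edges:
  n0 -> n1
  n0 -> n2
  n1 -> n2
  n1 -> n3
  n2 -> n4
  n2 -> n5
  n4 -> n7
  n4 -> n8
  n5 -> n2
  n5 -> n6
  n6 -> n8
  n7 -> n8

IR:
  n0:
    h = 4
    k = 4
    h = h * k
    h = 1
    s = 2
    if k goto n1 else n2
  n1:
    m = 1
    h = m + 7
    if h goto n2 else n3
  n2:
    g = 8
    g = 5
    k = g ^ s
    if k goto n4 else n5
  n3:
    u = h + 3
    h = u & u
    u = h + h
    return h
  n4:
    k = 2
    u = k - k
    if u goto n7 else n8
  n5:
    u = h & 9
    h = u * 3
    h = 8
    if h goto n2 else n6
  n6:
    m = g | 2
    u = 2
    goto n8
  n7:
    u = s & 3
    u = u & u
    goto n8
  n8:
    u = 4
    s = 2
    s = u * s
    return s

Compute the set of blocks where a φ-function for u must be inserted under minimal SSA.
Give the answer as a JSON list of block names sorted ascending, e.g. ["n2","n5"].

Answer: ["n2", "n8"]

Derivation:
idom tree: n1←n0 n2←n0 n3←n1 n4←n2 n5←n2 n6←n5 n7←n4 n8←n2
Dom at joins:
  n2: preds {n0,n1,n5}: {n0} ∩ {n0,n1} ∩ {n0,n2,n5} = {n0}; idom=n0
  n8: preds {n4,n6,n7}: {n0,n2,n4} ∩ {n0,n2,n5,n6} ∩ {n0,n2,n4,n7} = {n0,n2}; idom=n2

DF derivation:
  join n2 pred n0: · stop@n0
  join n2 pred n1: n1 stop@n0
  join n2 pred n5: n5→n2 stop@n0
  join n8 pred n4: n4 stop@n2
  join n8 pred n6: n6→n5 stop@n2
  join n8 pred n7: n7→n4 stop@n2
  n0 → ∅
  n1 → {n2}
  n2 → {n2}
  n3 → ∅
  n4 → {n8}
  n5 → {n2,n8}
  n6 → {n8}
  n7 → {n8}
  n8 → ∅

φ for u: defs {n3,n4,n5,n6,n7,n8}
  DF⁺ = {n2,n8}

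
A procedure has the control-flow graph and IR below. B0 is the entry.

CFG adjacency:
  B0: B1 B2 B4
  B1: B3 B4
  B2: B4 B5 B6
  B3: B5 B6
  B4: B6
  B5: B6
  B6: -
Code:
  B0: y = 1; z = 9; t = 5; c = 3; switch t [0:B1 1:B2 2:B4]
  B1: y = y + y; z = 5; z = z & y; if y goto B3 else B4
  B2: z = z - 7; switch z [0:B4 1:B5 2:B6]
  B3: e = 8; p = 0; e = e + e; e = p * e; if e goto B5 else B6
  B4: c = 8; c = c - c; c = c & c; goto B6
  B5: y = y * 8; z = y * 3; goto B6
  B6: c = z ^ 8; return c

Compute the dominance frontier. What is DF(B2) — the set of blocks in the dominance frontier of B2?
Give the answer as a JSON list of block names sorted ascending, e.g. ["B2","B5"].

idom tree: B1←B0 B2←B0 B3←B1 B4←B0 B5←B0 B6←B0
Dom at joins:
  B4: preds {B0,B1,B2}: {B0} ∩ {B0,B1} ∩ {B0,B2} = {B0}; idom=B0
  B5: preds {B2,B3}: {B0,B2} ∩ {B0,B1,B3} = {B0}; idom=B0
  B6: preds {B2,B3,B4,B5}: {B0,B2} ∩ {B0,B1,B3} ∩ {B0,B4} ∩ {B0,B5} = {B0}; idom=B0

Frontier:
  B4←B0: walk · to B0
  B4←B1: walk B1 to B0
  B4←B2: walk B2 to B0
  B5←B2: walk B2 to B0
  B5←B3: walk B3→B1 to B0
  B6←B2: walk B2 to B0
  B6←B3: walk B3→B1 to B0
  B6←B4: walk B4 to B0
  B6←B5: walk B5 to B0
  B0 → ∅
  B1 → {B4,B5,B6}
  B2 → {B4,B5,B6}
  B3 → {B5,B6}
  B4 → {B6}
  B5 → {B6}
  B6 → ∅

DF(B2) = ["B4", "B5", "B6"]

Answer: ["B4", "B5", "B6"]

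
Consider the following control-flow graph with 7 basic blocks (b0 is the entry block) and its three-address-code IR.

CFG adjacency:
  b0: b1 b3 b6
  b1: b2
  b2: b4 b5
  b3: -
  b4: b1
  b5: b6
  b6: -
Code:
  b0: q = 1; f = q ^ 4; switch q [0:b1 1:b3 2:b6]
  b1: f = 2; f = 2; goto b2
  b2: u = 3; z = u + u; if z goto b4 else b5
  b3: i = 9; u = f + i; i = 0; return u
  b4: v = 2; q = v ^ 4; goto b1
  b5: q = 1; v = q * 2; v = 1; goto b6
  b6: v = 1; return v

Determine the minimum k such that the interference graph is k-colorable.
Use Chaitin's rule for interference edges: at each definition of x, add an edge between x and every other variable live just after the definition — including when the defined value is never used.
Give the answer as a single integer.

Answer: 2

Working:
Block summaries:
  b0: {f,q} / ∅
  b1: {f} / ∅
  b2: {u,z} / ∅
  b3: {i,u} / {f}
  b4: {q,v} / ∅
  b5: {q,v} / ∅
  b6: {v} / ∅

Backward fixpoint:
  live b0: ∅→{f}
  live b1: ∅→∅
  live b2: ∅→∅
  live b3: {f}→∅
  live b4: ∅→∅
  live b5: ∅→∅
  live b6: ∅→∅

Conflict graph:
  f: {i,q}
  i: {f,u}
  q: {f}
  u: {i}
  v: ∅
  z: ∅

Chromatic number:
  {f,i} pairwise interfere (2-clique) ⇒ χ ≥ 2
  2-colouring: r0={f,u,v,z}  r1={i,q}
  χ = 2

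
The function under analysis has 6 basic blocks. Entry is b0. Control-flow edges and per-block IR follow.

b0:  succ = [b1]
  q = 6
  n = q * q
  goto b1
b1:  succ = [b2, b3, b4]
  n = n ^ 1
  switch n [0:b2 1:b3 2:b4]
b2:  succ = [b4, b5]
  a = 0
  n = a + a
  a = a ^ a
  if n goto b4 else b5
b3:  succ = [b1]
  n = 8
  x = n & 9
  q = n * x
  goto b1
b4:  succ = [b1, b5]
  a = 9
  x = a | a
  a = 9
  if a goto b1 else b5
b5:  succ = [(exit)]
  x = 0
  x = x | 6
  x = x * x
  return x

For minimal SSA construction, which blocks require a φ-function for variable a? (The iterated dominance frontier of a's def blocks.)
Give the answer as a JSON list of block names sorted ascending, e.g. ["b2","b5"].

Answer: ["b1", "b4", "b5"]

Analysis:
idom tree: b1←b0 b2←b1 b3←b1 b4←b1 b5←b1
Dom∩ at merges:
  b1: preds {b0,b3,b4}: {b0} ∩ {b0,b1,b3} ∩ {b0,b1,b4} = {b0}; idom=b0
  b4: preds {b1,b2}: {b0,b1} ∩ {b0,b1,b2} = {b0,b1}; idom=b1
  b5: preds {b2,b4}: {b0,b1,b2} ∩ {b0,b1,b4} = {b0,b1}; idom=b1

DF walk-up:
  b1←b0: walk · to b0
  b1←b3: walk b3→b1 to b0
  b1←b4: walk b4→b1 to b0
  b4←b1: walk · to b1
  b4←b2: walk b2 to b1
  b5←b2: walk b2 to b1
  b5←b4: walk b4 to b1
  b0: DF=∅
  b1: DF={b1}
  b2: DF={b4,b5}
  b3: DF={b1}
  b4: DF={b1,b5}
  b5: DF=∅

φ for a: defs {b2,b4}
  DF⁺ = {b1,b4,b5}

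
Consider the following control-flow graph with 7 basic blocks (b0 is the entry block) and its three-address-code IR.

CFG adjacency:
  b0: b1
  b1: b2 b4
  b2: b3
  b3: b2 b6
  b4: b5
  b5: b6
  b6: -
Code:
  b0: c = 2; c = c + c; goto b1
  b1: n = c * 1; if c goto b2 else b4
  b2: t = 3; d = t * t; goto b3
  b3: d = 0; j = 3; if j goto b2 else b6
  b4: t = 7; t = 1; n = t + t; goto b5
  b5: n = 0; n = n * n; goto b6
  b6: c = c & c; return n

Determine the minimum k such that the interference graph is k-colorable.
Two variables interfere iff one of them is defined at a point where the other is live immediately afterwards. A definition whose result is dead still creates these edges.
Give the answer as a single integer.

Per-block:
  b0: def={c} ue=∅
  b1: def={n} ue={c}
  b2: def={d,t} ue=∅
  b3: def={d,j} ue=∅
  b4: def={n,t} ue=∅
  b5: def={n} ue=∅
  b6: def={c} ue={c,n}

Backward fixpoint:
  b0: in=∅ out={c}
  b1: in={c} out={c,n}
  b2: in={c,n} out={c,n}
  b3: in={c,n} out={c,n}
  b4: in={c} out={c}
  b5: in={c} out={c,n}
  b6: in={c,n} out=∅

Interfere edges:
  c: {d,j,n,t}
  d: {c,n}
  j: {c,n}
  n: {c,d,j,t}
  t: {c,n}

Colouring:
  clique {c,d,n} ⇒ need ≥ 3
  assign c→c0 d→c2 j→c2 n→c1 t→c2 — no edge inside a register ⇒ χ ≤ 3
  χ = 3

Answer: 3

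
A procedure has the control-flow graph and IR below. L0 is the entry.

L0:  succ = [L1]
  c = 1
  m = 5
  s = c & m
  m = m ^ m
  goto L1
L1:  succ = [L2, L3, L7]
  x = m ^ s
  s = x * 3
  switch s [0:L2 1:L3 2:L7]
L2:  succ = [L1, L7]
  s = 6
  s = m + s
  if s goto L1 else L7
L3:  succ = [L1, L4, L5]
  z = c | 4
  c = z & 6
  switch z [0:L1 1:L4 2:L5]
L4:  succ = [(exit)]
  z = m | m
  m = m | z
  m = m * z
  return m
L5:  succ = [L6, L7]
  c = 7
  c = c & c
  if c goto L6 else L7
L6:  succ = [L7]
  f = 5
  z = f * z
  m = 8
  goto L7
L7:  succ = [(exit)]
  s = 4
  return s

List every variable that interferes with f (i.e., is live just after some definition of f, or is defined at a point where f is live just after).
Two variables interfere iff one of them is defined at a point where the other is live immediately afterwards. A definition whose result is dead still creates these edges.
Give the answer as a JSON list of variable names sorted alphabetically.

Block summaries:
  L0: {c,m,s} / ∅
  L1: {s,x} / {m,s}
  L2: {s} / {m}
  L3: {c,z} / {c}
  L4: {m,z} / {m}
  L5: {c} / ∅
  L6: {f,m,z} / {z}
  L7: {s} / ∅

Backward fixpoint:
  L0: in=∅ out={c,m,s}
  L1: in={c,m,s} out={c,m,s}
  L2: in={c,m} out={c,m,s}
  L3: in={c,m,s} out={c,m,s,z}
  L4: in={m} out=∅
  L5: in={z} out={z}
  L6: in={z} out=∅
  L7: in=∅ out=∅

Interference:
  c↔{m,s,x,z}
  f↔{z}
  m↔{c,s,x,z}
  s↔{c,m,z}
  x↔{c,m}
  z↔{c,f,m,s}

N(f) = ["z"]

Answer: ["z"]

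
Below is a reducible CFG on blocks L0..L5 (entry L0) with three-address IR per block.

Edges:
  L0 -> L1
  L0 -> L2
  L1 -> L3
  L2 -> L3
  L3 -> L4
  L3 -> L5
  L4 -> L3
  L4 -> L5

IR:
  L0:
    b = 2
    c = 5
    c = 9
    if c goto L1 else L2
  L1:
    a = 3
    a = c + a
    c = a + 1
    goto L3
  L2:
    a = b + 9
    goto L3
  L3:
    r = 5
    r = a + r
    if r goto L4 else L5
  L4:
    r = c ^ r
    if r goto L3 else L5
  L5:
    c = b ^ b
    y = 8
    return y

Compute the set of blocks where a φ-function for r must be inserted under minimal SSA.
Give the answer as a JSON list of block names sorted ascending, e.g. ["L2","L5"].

Answer: ["L3", "L5"]

Derivation:
idom tree: L1←L0 L2←L0 L3←L0 L4←L3 L5←L3
Dom∩ at merges:
  L3: preds {L1,L2,L4}: {L0,L1} ∩ {L0,L2} ∩ {L0,L3,L4} = {L0}; idom=L0
  L5: preds {L3,L4}: {L0,L3} ∩ {L0,L3,L4} = {L0,L3}; idom=L3

Frontier:
  join L3 pred L1: L1 stop@L0
  join L3 pred L2: L2 stop@L0
  join L3 pred L4: L4→L3 stop@L0
  join L5 pred L3: · stop@L3
  join L5 pred L4: L4 stop@L3
  L0: DF=∅
  L1: DF={L3}
  L2: DF={L3}
  L3: DF={L3}
  L4: DF={L3,L5}
  L5: DF=∅

φ for r: defs {L3,L4}
  DF⁺ = {L3,L5}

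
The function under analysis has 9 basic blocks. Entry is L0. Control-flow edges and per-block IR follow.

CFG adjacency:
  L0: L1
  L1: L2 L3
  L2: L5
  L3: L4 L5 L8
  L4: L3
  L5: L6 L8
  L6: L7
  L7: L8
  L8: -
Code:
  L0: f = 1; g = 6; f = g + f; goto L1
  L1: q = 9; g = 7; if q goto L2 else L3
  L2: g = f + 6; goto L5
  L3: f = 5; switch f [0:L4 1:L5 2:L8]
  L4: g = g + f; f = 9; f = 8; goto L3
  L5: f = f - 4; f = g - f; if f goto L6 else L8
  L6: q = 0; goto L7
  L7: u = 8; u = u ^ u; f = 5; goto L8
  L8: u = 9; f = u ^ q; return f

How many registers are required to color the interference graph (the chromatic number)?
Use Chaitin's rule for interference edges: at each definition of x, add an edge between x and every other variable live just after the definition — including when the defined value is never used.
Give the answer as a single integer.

Per-block:
  L0: def={f,g} ue=∅
  L1: def={g,q} ue=∅
  L2: def={g} ue={f}
  L3: def={f} ue=∅
  L4: def={f,g} ue={f,g}
  L5: def={f} ue={f,g}
  L6: def={q} ue=∅
  L7: def={f,u} ue=∅
  L8: def={f,u} ue={q}

Live sets:
  L0 li=∅ lo={f}
  L1 li={f} lo={f,g,q}
  L2 li={f,q} lo={f,g,q}
  L3 li={g,q} lo={f,g,q}
  L4 li={f,g,q} lo={g,q}
  L5 li={f,g,q} lo={q}
  L6 li=∅ lo={q}
  L7 li={q} lo={q}
  L8 li={q} lo=∅

Interfere edges:
  f↔{g,q}
  g↔{f,q}
  q↔{f,g,u}
  u↔{q}

Registers:
  lower bound: {f,g,q} mutually conflict ⇒ χ ≥ 3
  assign f→R1 g→R2 q→R0 u→R1 — no edge inside a register ⇒ χ ≤ 3
  χ = 3

Answer: 3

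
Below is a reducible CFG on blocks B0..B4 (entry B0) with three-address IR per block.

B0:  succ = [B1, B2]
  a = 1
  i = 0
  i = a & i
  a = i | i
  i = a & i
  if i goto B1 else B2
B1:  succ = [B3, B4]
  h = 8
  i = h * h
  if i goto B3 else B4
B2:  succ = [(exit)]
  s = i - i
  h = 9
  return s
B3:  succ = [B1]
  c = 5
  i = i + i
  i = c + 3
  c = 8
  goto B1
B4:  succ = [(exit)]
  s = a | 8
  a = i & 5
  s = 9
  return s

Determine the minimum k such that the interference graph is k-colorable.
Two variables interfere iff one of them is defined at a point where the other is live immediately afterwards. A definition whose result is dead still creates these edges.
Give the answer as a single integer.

Answer: 3

Working:
Per-block:
  B0 def {a,i} use ∅
  B1 def {h,i} use ∅
  B2 def {h,s} use {i}
  B3 def {c,i} use {i}
  B4 def {a,s} use {a,i}

Liveness:
  B0: in=∅ out={a,i}
  B1: in={a} out={a,i}
  B2: in={i} out=∅
  B3: in={a,i} out={a}
  B4: in={a,i} out=∅

Conflict graph:
  a — {c,h,i}
  c — {a,i}
  h — {a,s}
  i — {a,c,s}
  s — {h,i}

Registers:
  clique {a,c,i} ⇒ need ≥ 3
  assign a→c0 c→c2 h→c1 i→c1 s→c0 — no edge inside a register ⇒ χ ≤ 3
  χ = 3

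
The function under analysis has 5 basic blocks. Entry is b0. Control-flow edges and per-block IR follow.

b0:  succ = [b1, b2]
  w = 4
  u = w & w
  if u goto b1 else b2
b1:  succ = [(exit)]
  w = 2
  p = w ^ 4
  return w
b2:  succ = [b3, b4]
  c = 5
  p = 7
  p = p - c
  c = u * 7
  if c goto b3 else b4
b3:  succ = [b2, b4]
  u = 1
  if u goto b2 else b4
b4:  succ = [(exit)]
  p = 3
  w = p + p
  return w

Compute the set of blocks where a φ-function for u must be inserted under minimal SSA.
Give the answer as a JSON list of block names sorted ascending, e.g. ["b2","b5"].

Answer: ["b2", "b4"]

Working:
idom tree: b1←b0 b2←b0 b3←b2 b4←b2
Dom∩ at merges:
  b2: preds {b0,b3}: {b0} ∩ {b0,b2,b3} = {b0}; idom=b0
  b4: preds {b2,b3}: {b0,b2} ∩ {b0,b2,b3} = {b0,b2}; idom=b2

DF derivation:
  join b2 pred b0: · stop@b0
  join b2 pred b3: b3→b2 stop@b0
  join b4 pred b2: · stop@b2
  join b4 pred b3: b3 stop@b2
  DF(b0)=∅
  DF(b1)=∅
  DF(b2)={b2}
  DF(b3)={b2,b4}
  DF(b4)=∅

φ for u: defs {b0,b3}
  DF⁺ = {b2,b4}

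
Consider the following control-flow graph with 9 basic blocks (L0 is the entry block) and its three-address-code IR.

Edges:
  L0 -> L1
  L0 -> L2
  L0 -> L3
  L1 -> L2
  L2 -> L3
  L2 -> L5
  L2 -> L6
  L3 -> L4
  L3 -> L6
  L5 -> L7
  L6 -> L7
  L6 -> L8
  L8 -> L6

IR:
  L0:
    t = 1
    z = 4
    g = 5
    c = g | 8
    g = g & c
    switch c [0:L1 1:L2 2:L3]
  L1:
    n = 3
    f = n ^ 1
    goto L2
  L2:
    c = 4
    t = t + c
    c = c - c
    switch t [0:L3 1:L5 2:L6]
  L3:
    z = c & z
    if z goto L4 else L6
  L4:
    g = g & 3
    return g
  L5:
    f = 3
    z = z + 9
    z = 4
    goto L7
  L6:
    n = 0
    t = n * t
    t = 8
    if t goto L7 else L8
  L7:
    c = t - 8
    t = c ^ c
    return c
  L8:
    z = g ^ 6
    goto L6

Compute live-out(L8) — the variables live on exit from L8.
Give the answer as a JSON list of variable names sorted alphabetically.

Block summaries:
  L0: {c,g,t,z} / ∅
  L1: {f,n} / ∅
  L2: {c,t} / {t}
  L3: {z} / {c,z}
  L4: {g} / {g}
  L5: {f,z} / {z}
  L6: {n,t} / {t}
  L7: {c,t} / {t}
  L8: {z} / {g}

Live sets:
  L0: in=∅ out={c,g,t,z}
  L1: in={g,t,z} out={g,t,z}
  L2: in={g,t,z} out={c,g,t,z}
  L3: in={c,g,t,z} out={g,t}
  L4: in={g} out=∅
  L5: in={t,z} out={t}
  L6: in={g,t} out={g,t}
  L7: in={t} out=∅
  L8: in={g,t} out={g,t}

live-out(L8) = ["g", "t"]

Answer: ["g", "t"]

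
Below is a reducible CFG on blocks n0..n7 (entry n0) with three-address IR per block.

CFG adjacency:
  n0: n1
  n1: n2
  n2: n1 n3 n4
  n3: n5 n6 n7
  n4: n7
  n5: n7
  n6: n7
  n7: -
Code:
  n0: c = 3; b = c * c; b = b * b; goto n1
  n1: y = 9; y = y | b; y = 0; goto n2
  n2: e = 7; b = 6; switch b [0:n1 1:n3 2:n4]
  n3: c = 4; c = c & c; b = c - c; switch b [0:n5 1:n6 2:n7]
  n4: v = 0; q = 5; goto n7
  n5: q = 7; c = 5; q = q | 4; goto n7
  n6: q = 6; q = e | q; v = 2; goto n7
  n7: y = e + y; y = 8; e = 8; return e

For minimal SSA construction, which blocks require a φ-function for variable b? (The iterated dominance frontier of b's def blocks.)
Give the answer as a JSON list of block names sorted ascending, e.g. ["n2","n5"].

Answer: ["n1", "n7"]

Derivation:
idom tree: n1←n0 n2←n1 n3←n2 n4←n2 n5←n3 n6←n3 n7←n2
Dom∩ at merges:
  n1: preds {n0,n2}: {n0} ∩ {n0,n1,n2} = {n0}; idom=n0
  n7: preds {n3,n4,n5,n6}: {n0,n1,n2,n3} ∩ {n0,n1,n2,n4} ∩ {n0,n1,n2,n3,n5} ∩ {n0,n1,n2,n3,n6} = {n0,n1,n2}; idom=n2

DF walk-up:
  join n1 pred n0: · stop@n0
  join n1 pred n2: n2→n1 stop@n0
  join n7 pred n3: n3 stop@n2
  join n7 pred n4: n4 stop@n2
  join n7 pred n5: n5→n3 stop@n2
  join n7 pred n6: n6→n3 stop@n2
  DF(n0)=∅
  DF(n1)={n1}
  DF(n2)={n1}
  DF(n3)={n7}
  DF(n4)={n7}
  DF(n5)={n7}
  DF(n6)={n7}
  DF(n7)=∅

φ for b: defs {n0,n2,n3}
  DF⁺ = {n1,n7}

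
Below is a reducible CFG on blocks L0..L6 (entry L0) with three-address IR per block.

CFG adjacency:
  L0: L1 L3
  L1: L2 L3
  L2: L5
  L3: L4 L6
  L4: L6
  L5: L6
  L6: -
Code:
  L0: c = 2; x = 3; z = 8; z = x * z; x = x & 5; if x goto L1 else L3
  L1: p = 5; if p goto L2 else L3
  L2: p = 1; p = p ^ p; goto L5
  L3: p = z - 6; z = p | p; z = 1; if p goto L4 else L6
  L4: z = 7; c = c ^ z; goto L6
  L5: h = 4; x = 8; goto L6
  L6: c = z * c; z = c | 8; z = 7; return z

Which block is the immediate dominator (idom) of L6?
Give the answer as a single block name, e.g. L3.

idom tree: L1←L0 L2←L1 L3←L0 L4←L3 L5←L2 L6←L0
Dom∩ at merges:
  L3: preds {L0,L1}: {L0} ∩ {L0,L1} = {L0}; idom=L0
  L6: preds {L3,L4,L5}: {L0,L3} ∩ {L0,L3,L4} ∩ {L0,L1,L2,L5} = {L0}; idom=L0

idom(L6) = L0

Answer: L0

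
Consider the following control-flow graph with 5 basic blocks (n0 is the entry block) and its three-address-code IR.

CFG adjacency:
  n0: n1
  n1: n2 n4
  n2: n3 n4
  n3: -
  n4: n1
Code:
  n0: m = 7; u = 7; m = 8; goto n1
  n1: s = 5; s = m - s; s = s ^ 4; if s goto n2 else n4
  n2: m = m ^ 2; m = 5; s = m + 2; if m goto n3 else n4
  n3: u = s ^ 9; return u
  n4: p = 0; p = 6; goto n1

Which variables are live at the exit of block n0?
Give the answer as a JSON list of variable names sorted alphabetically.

Answer: ["m"]

Derivation:
Block summaries:
  n0 def {m,u} use ∅
  n1 def {s} use {m}
  n2 def {m,s} use {m}
  n3 def {u} use {s}
  n4 def {p} use ∅

Backward fixpoint:
  live n0: ∅→{m}
  live n1: {m}→{m}
  live n2: {m}→{m,s}
  live n3: {s}→∅
  live n4: {m}→{m}

live-out(n0) = ["m"]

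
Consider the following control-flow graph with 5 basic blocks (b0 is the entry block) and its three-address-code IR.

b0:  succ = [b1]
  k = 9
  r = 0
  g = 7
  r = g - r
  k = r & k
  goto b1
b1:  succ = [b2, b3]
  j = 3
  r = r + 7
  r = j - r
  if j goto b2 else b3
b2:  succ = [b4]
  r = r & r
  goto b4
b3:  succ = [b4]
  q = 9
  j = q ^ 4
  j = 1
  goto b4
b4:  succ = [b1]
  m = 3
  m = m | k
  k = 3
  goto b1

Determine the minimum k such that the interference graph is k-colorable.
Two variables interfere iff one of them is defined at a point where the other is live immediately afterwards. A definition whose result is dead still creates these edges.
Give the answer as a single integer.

Block summaries:
  b0: {g,k,r} / ∅
  b1: {j,r} / {r}
  b2: {r} / {r}
  b3: {j,q} / ∅
  b4: {k,m} / {k}

Backward fixpoint:
  live b0: ∅→{k,r}
  live b1: {k,r}→{k,r}
  live b2: {k,r}→{k,r}
  live b3: {k,r}→{k,r}
  live b4: {k,r}→{k,r}

Interference:
  g — {k,r}
  j — {k,r}
  k — {g,j,m,q,r}
  m — {k,r}
  q — {k,r}
  r — {g,j,k,m,q}

Colouring:
  {g,k,r} pairwise interfere (3-clique) ⇒ χ ≥ 3
  3-colouring: r0={k}  r1={r}  r2={g,j,m,q}
  χ = 3

Answer: 3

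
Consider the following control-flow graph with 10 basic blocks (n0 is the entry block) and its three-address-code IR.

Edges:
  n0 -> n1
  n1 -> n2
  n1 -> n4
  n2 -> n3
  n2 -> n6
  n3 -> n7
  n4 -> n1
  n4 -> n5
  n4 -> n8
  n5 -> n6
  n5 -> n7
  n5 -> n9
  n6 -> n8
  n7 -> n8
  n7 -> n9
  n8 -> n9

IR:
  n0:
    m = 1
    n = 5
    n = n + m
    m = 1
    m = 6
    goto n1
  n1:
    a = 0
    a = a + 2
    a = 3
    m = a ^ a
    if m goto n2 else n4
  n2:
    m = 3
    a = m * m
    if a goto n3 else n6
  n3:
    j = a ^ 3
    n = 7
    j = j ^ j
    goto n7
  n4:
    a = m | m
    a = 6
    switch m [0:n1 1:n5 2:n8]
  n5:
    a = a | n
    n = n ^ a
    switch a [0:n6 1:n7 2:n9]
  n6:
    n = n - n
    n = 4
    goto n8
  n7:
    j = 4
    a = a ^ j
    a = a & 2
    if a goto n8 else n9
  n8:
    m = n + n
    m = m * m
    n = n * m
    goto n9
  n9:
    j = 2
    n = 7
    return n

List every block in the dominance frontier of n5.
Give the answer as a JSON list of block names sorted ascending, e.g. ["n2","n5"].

Answer: ["n6", "n7", "n9"]

Analysis:
idom tree: n1←n0 n2←n1 n3←n2 n4←n1 n5←n4 n6←n1 n7←n1 n8←n1 n9←n1
Join-block Dom:
  n1: preds {n0,n4}: {n0} ∩ {n0,n1,n4} = {n0}; idom=n0
  n6: preds {n2,n5}: {n0,n1,n2} ∩ {n0,n1,n4,n5} = {n0,n1}; idom=n1
  n7: preds {n3,n5}: {n0,n1,n2,n3} ∩ {n0,n1,n4,n5} = {n0,n1}; idom=n1
  n8: preds {n4,n6,n7}: {n0,n1,n4} ∩ {n0,n1,n6} ∩ {n0,n1,n7} = {n0,n1}; idom=n1
  n9: preds {n5,n7,n8}: {n0,n1,n4,n5} ∩ {n0,n1,n7} ∩ {n0,n1,n8} = {n0,n1}; idom=n1

Frontier:
  n1←n0: walk · to n0
  n1←n4: walk n4→n1 to n0
  n6←n2: walk n2 to n1
  n6←n5: walk n5→n4 to n1
  n7←n3: walk n3→n2 to n1
  n7←n5: walk n5→n4 to n1
  n8←n4: walk n4 to n1
  n8←n6: walk n6 to n1
  n8←n7: walk n7 to n1
  n9←n5: walk n5→n4 to n1
  n9←n7: walk n7 to n1
  n9←n8: walk n8 to n1
  n0 → ∅
  n1 → {n1}
  n2 → {n6,n7}
  n3 → {n7}
  n4 → {n1,n6,n7,n8,n9}
  n5 → {n6,n7,n9}
  n6 → {n8}
  n7 → {n8,n9}
  n8 → {n9}
  n9 → ∅

DF(n5) = ["n6", "n7", "n9"]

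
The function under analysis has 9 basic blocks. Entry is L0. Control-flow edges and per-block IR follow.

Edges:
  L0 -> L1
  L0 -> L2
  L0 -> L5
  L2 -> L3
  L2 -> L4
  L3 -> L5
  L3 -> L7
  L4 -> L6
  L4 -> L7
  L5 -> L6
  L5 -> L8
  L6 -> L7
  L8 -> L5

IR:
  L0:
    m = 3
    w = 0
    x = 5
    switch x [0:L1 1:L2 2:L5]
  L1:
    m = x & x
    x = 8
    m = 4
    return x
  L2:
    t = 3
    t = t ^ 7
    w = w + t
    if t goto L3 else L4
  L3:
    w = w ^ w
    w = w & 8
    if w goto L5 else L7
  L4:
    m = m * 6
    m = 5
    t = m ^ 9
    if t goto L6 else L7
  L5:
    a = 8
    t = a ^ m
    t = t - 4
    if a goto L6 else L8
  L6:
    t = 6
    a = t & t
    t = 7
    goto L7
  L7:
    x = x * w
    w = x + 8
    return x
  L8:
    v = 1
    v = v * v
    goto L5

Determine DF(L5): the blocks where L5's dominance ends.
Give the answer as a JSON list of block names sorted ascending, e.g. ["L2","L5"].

Answer: ["L5", "L6"]

Working:
idom tree: L1←L0 L2←L0 L3←L2 L4←L2 L5←L0 L6←L0 L7←L0 L8←L5
Dom∩ at merges:
  L5: preds {L0,L3,L8}: {L0} ∩ {L0,L2,L3} ∩ {L0,L5,L8} = {L0}; idom=L0
  L6: preds {L4,L5}: {L0,L2,L4} ∩ {L0,L5} = {L0}; idom=L0
  L7: preds {L3,L4,L6}: {L0,L2,L3} ∩ {L0,L2,L4} ∩ {L0,L6} = {L0}; idom=L0

Frontier:
  L5←L0: walk · to L0
  L5←L3: walk L3→L2 to L0
  L5←L8: walk L8→L5 to L0
  L6←L4: walk L4→L2 to L0
  L6←L5: walk L5 to L0
  L7←L3: walk L3→L2 to L0
  L7←L4: walk L4→L2 to L0
  L7←L6: walk L6 to L0
  L0 → ∅
  L1 → ∅
  L2 → {L5,L6,L7}
  L3 → {L5,L7}
  L4 → {L6,L7}
  L5 → {L5,L6}
  L6 → {L7}
  L7 → ∅
  L8 → {L5}

DF(L5) = ["L5", "L6"]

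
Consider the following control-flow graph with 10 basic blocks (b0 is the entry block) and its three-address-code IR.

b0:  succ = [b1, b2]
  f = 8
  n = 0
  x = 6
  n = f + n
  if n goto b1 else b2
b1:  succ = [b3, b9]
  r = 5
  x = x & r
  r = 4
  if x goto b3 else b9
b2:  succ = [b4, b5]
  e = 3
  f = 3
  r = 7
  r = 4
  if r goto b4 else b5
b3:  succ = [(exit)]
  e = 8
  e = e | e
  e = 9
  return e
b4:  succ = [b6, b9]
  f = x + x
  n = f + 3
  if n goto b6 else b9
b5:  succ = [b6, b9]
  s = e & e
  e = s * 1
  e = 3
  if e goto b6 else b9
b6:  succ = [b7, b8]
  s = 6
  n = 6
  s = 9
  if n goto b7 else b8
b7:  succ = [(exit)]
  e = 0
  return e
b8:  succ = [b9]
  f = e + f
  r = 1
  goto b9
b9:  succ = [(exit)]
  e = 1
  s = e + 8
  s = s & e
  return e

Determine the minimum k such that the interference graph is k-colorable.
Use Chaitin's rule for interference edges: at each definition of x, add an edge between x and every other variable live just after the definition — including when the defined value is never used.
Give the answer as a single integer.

Answer: 4

Analysis:
def/use:
  b0: {f,n,x} / ∅
  b1: {r,x} / {x}
  b2: {e,f,r} / ∅
  b3: {e} / ∅
  b4: {f,n} / {x}
  b5: {e,s} / {e}
  b6: {n,s} / ∅
  b7: {e} / ∅
  b8: {f,r} / {e,f}
  b9: {e,s} / ∅

Backward fixpoint:
  b0: in=∅ out={x}
  b1: in={x} out=∅
  b2: in={x} out={e,f,x}
  b3: in=∅ out=∅
  b4: in={e,x} out={e,f}
  b5: in={e,f} out={e,f}
  b6: in={e,f} out={e,f}
  b7: in=∅ out=∅
  b8: in={e,f} out=∅
  b9: in=∅ out=∅

Interfere edges:
  e↔{f,n,r,s,x}
  f↔{e,n,r,s,x}
  n↔{e,f,s,x}
  r↔{e,f,x}
  s↔{e,f,n}
  x↔{e,f,n,r}

Colouring:
  clique {e,f,n,s} ⇒ need ≥ 4
  assign e→c0 f→c1 n→c2 r→c2 s→c3 x→c3 — no edge inside a register ⇒ χ ≤ 4
  χ = 4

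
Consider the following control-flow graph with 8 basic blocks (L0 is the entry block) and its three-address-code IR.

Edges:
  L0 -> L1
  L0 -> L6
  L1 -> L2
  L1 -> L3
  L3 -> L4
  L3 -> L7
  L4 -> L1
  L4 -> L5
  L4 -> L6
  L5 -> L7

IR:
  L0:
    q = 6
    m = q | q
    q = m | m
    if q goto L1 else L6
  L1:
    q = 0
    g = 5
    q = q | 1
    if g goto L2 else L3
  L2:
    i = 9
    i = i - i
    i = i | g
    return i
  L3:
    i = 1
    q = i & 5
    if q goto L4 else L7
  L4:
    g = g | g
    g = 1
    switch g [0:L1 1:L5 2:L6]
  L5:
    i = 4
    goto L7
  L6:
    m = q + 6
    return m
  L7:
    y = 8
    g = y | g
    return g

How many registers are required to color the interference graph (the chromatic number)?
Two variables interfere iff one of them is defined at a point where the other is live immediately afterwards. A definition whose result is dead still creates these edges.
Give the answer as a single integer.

def/use:
  L0: {m,q} / ∅
  L1: {g,q} / ∅
  L2: {i} / {g}
  L3: {i,q} / ∅
  L4: {g} / {g}
  L5: {i} / ∅
  L6: {m} / {q}
  L7: {g,y} / {g}

Backward fixpoint:
  L0 li=∅ lo={q}
  L1 li=∅ lo={g}
  L2 li={g} lo=∅
  L3 li={g} lo={g,q}
  L4 li={g,q} lo={g,q}
  L5 li={g} lo={g}
  L6 li={q} lo=∅
  L7 li={g} lo=∅

Interference:
  g — {i,q,y}
  i — {g}
  m — ∅
  q — {g}
  y — {g}

Chromatic number:
  {g,i} pairwise interfere (2-clique) ⇒ χ ≥ 2
  assign g→r0 i→r1 m→r0 q→r1 y→r1 — no edge inside a register ⇒ χ ≤ 2
  χ = 2

Answer: 2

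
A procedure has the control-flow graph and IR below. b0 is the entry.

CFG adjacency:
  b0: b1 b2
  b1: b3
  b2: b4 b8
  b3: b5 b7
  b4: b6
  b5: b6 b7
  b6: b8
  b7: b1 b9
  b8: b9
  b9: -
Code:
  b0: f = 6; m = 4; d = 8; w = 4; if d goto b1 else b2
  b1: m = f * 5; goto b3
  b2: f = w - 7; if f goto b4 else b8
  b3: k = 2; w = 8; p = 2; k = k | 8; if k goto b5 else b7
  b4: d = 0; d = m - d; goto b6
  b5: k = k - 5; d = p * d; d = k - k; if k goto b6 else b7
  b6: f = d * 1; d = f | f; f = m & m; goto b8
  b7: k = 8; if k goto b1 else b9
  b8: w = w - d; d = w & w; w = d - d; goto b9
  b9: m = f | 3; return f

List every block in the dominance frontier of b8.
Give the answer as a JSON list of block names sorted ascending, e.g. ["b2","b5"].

idom tree: b1←b0 b2←b0 b3←b1 b4←b2 b5←b3 b6←b0 b7←b3 b8←b0 b9←b0
Join-block Dom:
  b1: preds {b0,b7}: {b0} ∩ {b0,b1,b3,b7} = {b0}; idom=b0
  b6: preds {b4,b5}: {b0,b2,b4} ∩ {b0,b1,b3,b5} = {b0}; idom=b0
  b7: preds {b3,b5}: {b0,b1,b3} ∩ {b0,b1,b3,b5} = {b0,b1,b3}; idom=b3
  b8: preds {b2,b6}: {b0,b2} ∩ {b0,b6} = {b0}; idom=b0
  b9: preds {b7,b8}: {b0,b1,b3,b7} ∩ {b0,b8} = {b0}; idom=b0

DF derivation:
  b1←b0: walk · to b0
  b1←b7: walk b7→b3→b1 to b0
  b6←b4: walk b4→b2 to b0
  b6←b5: walk b5→b3→b1 to b0
  b7←b3: walk · to b3
  b7←b5: walk b5 to b3
  b8←b2: walk b2 to b0
  b8←b6: walk b6 to b0
  b9←b7: walk b7→b3→b1 to b0
  b9←b8: walk b8 to b0
  DF(b0)=∅
  DF(b1)={b1,b6,b9}
  DF(b2)={b6,b8}
  DF(b3)={b1,b6,b9}
  DF(b4)={b6}
  DF(b5)={b6,b7}
  DF(b6)={b8}
  DF(b7)={b1,b9}
  DF(b8)={b9}
  DF(b9)=∅

DF(b8) = ["b9"]

Answer: ["b9"]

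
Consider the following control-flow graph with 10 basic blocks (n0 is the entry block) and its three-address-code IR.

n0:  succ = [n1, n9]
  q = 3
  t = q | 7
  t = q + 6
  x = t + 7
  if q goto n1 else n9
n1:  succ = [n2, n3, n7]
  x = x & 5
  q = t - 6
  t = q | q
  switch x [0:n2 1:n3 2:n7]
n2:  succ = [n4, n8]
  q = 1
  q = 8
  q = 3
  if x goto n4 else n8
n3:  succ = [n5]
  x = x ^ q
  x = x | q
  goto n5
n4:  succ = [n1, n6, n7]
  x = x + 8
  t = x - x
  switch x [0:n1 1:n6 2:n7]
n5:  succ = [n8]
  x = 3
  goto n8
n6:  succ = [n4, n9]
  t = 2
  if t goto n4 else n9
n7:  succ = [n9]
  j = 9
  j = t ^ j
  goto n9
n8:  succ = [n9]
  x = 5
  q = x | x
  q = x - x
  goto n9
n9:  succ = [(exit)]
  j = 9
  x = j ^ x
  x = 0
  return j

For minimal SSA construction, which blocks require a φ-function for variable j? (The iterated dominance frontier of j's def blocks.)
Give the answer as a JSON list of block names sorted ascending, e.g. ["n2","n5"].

idom tree: n1←n0 n2←n1 n3←n1 n4←n2 n5←n3 n6←n4 n7←n1 n8←n1 n9←n0
Dom at joins:
  n1: preds {n0,n4}: {n0} ∩ {n0,n1,n2,n4} = {n0}; idom=n0
  n4: preds {n2,n6}: {n0,n1,n2} ∩ {n0,n1,n2,n4,n6} = {n0,n1,n2}; idom=n2
  n7: preds {n1,n4}: {n0,n1} ∩ {n0,n1,n2,n4} = {n0,n1}; idom=n1
  n8: preds {n2,n5}: {n0,n1,n2} ∩ {n0,n1,n3,n5} = {n0,n1}; idom=n1
  n9: preds {n0,n6,n7,n8}: {n0} ∩ {n0,n1,n2,n4,n6} ∩ {n0,n1,n7} ∩ {n0,n1,n8} = {n0}; idom=n0

DF walk-up:
  n1←n0: walk · to n0
  n1←n4: walk n4→n2→n1 to n0
  n4←n2: walk · to n2
  n4←n6: walk n6→n4 to n2
  n7←n1: walk · to n1
  n7←n4: walk n4→n2 to n1
  n8←n2: walk n2 to n1
  n8←n5: walk n5→n3 to n1
  n9←n0: walk · to n0
  n9←n6: walk n6→n4→n2→n1 to n0
  n9←n7: walk n7→n1 to n0
  n9←n8: walk n8→n1 to n0
  n0: DF=∅
  n1: DF={n1,n9}
  n2: DF={n1,n7,n8,n9}
  n3: DF={n8}
  n4: DF={n1,n4,n7,n9}
  n5: DF={n8}
  n6: DF={n4,n9}
  n7: DF={n9}
  n8: DF={n9}
  n9: DF=∅

φ for j: defs {n7,n9}
  DF⁺ = {n9}

Answer: ["n9"]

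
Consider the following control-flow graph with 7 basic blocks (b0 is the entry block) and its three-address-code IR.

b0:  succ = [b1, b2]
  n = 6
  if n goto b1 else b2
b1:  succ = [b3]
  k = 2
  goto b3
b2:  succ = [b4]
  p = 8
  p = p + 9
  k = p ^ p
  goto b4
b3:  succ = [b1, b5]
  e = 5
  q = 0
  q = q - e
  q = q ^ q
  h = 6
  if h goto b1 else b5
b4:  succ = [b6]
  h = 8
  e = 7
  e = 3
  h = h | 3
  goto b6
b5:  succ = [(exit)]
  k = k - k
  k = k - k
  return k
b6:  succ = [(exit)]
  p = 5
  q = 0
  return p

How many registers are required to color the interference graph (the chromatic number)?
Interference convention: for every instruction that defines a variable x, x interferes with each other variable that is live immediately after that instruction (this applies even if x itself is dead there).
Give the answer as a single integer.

Per-block:
  b0 def {n} use ∅
  b1 def {k} use ∅
  b2 def {k,p} use ∅
  b3 def {e,h,q} use ∅
  b4 def {e,h} use ∅
  b5 def {k} use {k}
  b6 def {p,q} use ∅

Liveness:
  b0 li=∅ lo=∅
  b1 li=∅ lo={k}
  b2 li=∅ lo=∅
  b3 li={k} lo={k}
  b4 li=∅ lo=∅
  b5 li={k} lo=∅
  b6 li=∅ lo=∅

Conflict graph:
  e — {h,k,q}
  h — {e,k}
  k — {e,h,q}
  n — ∅
  p — {q}
  q — {e,k,p}

Colouring:
  clique {e,h,k} ⇒ need ≥ 3
  assign e→c0 h→c2 k→c1 n→c0 p→c0 q→c2 — no edge inside a register ⇒ χ ≤ 3
  χ = 3

Answer: 3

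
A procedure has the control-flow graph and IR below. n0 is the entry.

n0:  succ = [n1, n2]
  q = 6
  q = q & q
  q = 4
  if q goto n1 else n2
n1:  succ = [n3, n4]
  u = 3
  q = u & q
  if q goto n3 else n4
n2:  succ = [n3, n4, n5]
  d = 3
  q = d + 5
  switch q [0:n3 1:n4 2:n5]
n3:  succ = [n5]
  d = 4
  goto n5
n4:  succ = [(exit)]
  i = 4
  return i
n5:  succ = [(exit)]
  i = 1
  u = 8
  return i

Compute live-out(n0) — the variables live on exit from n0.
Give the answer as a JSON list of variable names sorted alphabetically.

Block summaries:
  n0: def={q} ue=∅
  n1: def={q,u} ue={q}
  n2: def={d,q} ue=∅
  n3: def={d} ue=∅
  n4: def={i} ue=∅
  n5: def={i,u} ue=∅

Live sets:
  n0: in=∅ out={q}
  n1: in={q} out=∅
  n2: in=∅ out=∅
  n3: in=∅ out=∅
  n4: in=∅ out=∅
  n5: in=∅ out=∅

live-out(n0) = ["q"]

Answer: ["q"]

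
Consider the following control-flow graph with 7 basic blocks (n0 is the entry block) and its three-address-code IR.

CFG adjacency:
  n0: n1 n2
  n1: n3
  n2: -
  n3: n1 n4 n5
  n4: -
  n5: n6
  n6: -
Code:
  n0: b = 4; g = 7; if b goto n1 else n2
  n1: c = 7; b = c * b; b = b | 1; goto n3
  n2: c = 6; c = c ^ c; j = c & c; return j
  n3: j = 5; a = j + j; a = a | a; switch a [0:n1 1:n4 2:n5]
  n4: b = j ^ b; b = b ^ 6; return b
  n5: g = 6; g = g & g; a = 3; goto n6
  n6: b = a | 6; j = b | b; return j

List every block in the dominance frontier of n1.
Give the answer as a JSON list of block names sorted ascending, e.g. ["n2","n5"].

Answer: ["n1"]

Working:
idom tree: n1←n0 n2←n0 n3←n1 n4←n3 n5←n3 n6←n5
Dom∩ at merges:
  n1: preds {n0,n3}: {n0} ∩ {n0,n1,n3} = {n0}; idom=n0

DF walk-up:
  join n1 pred n0: · stop@n0
  join n1 pred n3: n3→n1 stop@n0
  n0 → ∅
  n1 → {n1}
  n2 → ∅
  n3 → {n1}
  n4 → ∅
  n5 → ∅
  n6 → ∅

DF(n1) = ["n1"]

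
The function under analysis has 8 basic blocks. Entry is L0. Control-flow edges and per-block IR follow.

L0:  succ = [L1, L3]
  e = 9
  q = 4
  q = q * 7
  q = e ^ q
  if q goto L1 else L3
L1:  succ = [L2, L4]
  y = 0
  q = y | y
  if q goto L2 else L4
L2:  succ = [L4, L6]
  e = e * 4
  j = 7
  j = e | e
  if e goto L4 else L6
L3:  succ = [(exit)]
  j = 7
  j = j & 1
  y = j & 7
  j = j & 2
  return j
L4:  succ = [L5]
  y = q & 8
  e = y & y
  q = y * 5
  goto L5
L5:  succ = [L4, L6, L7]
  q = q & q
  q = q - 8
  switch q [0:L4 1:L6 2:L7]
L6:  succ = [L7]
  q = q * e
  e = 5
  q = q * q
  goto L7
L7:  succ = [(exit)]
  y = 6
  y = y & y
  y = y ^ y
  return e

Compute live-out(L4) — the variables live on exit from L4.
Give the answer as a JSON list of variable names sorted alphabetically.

Answer: ["e", "q"]

Working:
Block summaries:
  L0 def {e,q} use ∅
  L1 def {q,y} use ∅
  L2 def {e,j} use {e}
  L3 def {j,y} use ∅
  L4 def {e,q,y} use {q}
  L5 def {q} use {q}
  L6 def {e,q} use {e,q}
  L7 def {y} use {e}

Live sets:
  live L0: ∅→{e}
  live L1: {e}→{e,q}
  live L2: {e,q}→{e,q}
  live L3: ∅→∅
  live L4: {q}→{e,q}
  live L5: {e,q}→{e,q}
  live L6: {e,q}→{e}
  live L7: {e}→∅

live-out(L4) = ["e", "q"]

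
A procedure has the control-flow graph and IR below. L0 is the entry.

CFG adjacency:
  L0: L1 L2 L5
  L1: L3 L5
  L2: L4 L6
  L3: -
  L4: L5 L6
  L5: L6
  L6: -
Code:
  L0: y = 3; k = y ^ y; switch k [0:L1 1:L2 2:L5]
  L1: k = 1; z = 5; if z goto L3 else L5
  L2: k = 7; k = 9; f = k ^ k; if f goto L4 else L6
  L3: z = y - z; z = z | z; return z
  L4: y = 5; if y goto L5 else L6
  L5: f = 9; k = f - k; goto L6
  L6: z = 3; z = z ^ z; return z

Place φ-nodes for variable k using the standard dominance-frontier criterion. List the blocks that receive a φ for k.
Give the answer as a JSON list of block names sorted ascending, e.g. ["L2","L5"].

idom tree: L1←L0 L2←L0 L3←L1 L4←L2 L5←L0 L6←L0
Dom at joins:
  L5: preds {L0,L1,L4}: {L0} ∩ {L0,L1} ∩ {L0,L2,L4} = {L0}; idom=L0
  L6: preds {L2,L4,L5}: {L0,L2} ∩ {L0,L2,L4} ∩ {L0,L5} = {L0}; idom=L0

DF walk-up:
  L5←L0: walk · to L0
  L5←L1: walk L1 to L0
  L5←L4: walk L4→L2 to L0
  L6←L2: walk L2 to L0
  L6←L4: walk L4→L2 to L0
  L6←L5: walk L5 to L0
  L0: DF=∅
  L1: DF={L5}
  L2: DF={L5,L6}
  L3: DF=∅
  L4: DF={L5,L6}
  L5: DF={L6}
  L6: DF=∅

φ for k: defs {L0,L1,L2,L5}
  DF⁺ = {L5,L6}

Answer: ["L5", "L6"]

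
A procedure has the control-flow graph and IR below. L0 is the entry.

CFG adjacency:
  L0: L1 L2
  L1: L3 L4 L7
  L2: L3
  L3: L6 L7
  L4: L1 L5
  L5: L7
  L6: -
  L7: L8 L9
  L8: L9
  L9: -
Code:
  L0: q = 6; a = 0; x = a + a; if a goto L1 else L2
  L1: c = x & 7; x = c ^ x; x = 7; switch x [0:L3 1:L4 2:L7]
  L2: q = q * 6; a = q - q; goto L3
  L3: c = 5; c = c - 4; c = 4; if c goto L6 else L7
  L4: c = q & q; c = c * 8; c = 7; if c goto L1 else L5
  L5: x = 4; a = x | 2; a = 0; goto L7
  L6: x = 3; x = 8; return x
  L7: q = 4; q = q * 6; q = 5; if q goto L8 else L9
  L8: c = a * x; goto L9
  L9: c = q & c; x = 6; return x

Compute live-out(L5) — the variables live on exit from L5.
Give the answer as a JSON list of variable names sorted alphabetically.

Block summaries:
  L0: {a,q,x} / ∅
  L1: {c,x} / {x}
  L2: {a,q} / {q}
  L3: {c} / ∅
  L4: {c} / {q}
  L5: {a,x} / ∅
  L6: {x} / ∅
  L7: {q} / ∅
  L8: {c} / {a,x}
  L9: {c,x} / {c,q}

Backward fixpoint:
  L0 li=∅ lo={a,q,x}
  L1 li={a,q,x} lo={a,c,q,x}
  L2 li={q,x} lo={a,x}
  L3 li={a,x} lo={a,c,x}
  L4 li={a,q,x} lo={a,c,q,x}
  L5 li={c} lo={a,c,x}
  L6 li=∅ lo=∅
  L7 li={a,c,x} lo={a,c,q,x}
  L8 li={a,q,x} lo={c,q}
  L9 li={c,q} lo=∅

live-out(L5) = ["a", "c", "x"]

Answer: ["a", "c", "x"]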